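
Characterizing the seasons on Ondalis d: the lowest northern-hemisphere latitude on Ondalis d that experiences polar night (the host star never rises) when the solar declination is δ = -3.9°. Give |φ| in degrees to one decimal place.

Polar night requires cos H₀ = −tan φ tan δ ≥ 1, i.e. tan φ tan δ ≤ −1.
The boundary is |tan φ| · |tan δ| = 1, so |φ| = 90° − |δ| = 90° − 3.9° = 86.1° in the northern hemisphere.

|φ| = 86.1°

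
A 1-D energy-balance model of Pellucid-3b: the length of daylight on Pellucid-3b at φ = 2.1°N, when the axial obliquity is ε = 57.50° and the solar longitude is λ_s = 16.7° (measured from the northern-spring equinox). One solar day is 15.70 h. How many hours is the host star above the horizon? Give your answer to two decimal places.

7.90 h

Solar declination: sin δ = sin ε · sin λ_s = sin 57.50° × sin 16.7° = 0.24236, so δ = +14.026°.
cos H₀ = −tan φ · tan δ = −tan(+2.1°) × tan(+14.026°) = -0.0092, so H₀ = 1.5800 rad = 90.52°.
Daylight = 2H₀/(2π) × 15.70 h = (1.5800/π) × 15.70 = 7.90 h.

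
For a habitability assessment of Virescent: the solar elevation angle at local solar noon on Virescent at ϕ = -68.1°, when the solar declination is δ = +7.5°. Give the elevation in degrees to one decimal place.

At local noon the hour angle is zero, so the zenith angle equals |ϕ − δ| = |-68.1° − (+7.500°)| = 75.600°.
Elevation = 90° − 75.600° = 14.4°.

14.4°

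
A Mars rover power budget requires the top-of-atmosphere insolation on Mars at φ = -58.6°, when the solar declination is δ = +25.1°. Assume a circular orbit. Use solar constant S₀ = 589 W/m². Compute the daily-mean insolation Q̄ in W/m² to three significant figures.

Q̄ ≈ 9.47 W/m²

cos H₀ = −tan(-58.6°) tan(+25.100°) = 0.7674, H₀ = 0.6960 rad.
Bracket: H₀ sin φ sin δ + cos φ cos δ sin H₀ = 0.6960×-0.85355×0.42420 + 0.52101×0.90557×0.64115 = -0.252005 + 0.302502 = 0.050497.
Q̄ = (S₀/π) × [bracket] = (589/π) × 0.050497 = 9.467 W/m².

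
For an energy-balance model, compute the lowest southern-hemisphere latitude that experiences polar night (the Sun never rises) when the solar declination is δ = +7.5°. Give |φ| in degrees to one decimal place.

|φ| = 82.5°

Polar night requires cos H₀ = −tan φ tan δ ≥ 1, i.e. tan φ tan δ ≤ −1.
The boundary is |tan φ| · |tan δ| = 1, so |φ| = 90° − |δ| = 90° − 7.5° = 82.5° in the southern hemisphere.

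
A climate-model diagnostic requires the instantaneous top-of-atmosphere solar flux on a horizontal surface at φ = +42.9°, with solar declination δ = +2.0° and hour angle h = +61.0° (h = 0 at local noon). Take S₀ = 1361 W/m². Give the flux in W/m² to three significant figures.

515 W/m²

cos θ_z = sin φ sin δ + cos φ cos δ cos h = 0.023757 + 0.354928 = 0.378685.
Flux = S₀ · cos θ_z = 1361 × 0.378685 = 515.4 W/m².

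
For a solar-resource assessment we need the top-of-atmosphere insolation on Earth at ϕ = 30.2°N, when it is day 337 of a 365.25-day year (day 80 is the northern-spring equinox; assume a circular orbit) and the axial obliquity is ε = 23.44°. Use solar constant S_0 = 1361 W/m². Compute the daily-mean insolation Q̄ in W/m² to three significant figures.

Solar longitude: L_s = 360° × (337 − 80)/365.25 = 253.306°.
sin δ = sin 23.44° × sin 253.306° = -0.38102, so δ = -22.397°.
cos h₀ = −tan(+30.2°) tan(-22.397°) = 0.2399, h₀ = 1.3286 rad.
Bracket: h₀ sin ϕ sin δ + cos ϕ cos δ sin h₀ = 1.3286×0.50302×-0.38102 + 0.86427×0.92457×0.97081 = -0.254640 + 0.775753 = 0.521113.
Q̄ = (S_0/π) × [bracket] = (1361/π) × 0.521113 = 225.8 W/m².

Q̄ ≈ 226 W/m²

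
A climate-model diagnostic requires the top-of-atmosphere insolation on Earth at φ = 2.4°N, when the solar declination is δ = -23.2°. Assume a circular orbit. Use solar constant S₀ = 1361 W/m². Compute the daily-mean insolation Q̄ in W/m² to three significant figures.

cos H₀ = −tan(+2.4°) tan(-23.200°) = 0.0180, H₀ = 1.5528 rad.
Bracket: H₀ sin φ sin δ + cos φ cos δ sin H₀ = 1.5528×0.04188×-0.39394 + 0.99912×0.91914×0.99984 = -0.025618 + 0.918184 = 0.892566.
Q̄ = (S₀/π) × [bracket] = (1361/π) × 0.892566 = 386.7 W/m².

Q̄ ≈ 387 W/m²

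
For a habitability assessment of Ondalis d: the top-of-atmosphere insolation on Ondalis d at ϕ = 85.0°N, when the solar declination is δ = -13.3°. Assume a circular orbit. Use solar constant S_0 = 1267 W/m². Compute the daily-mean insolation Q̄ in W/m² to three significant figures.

Q̄ ≈ 0.00 W/m²

cos h₀ = −tan(+85.0°) tan(-13.300°) = 2.7019 ≥ 1 ⇒ polar night, h₀ = 0 and Q̄ = 0.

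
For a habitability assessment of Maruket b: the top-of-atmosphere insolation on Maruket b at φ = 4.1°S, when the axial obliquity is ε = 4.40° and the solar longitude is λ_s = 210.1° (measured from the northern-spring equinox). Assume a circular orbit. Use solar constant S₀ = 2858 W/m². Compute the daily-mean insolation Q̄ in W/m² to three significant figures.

Q̄ ≈ 911 W/m²

Solar declination: sin δ = sin ε · sin λ_s = sin 4.40° × sin 210.1° = -0.03848, so δ = -2.205°.
cos H₀ = −tan(-4.1°) tan(-2.205°) = -0.0028, H₀ = 1.5736 rad.
Bracket: H₀ sin φ sin δ + cos φ cos δ sin H₀ = 1.5736×-0.07150×-0.03848 + 0.99744×0.99926×1.00000 = 0.004329 + 0.996702 = 1.001031.
Q̄ = (S₀/π) × [bracket] = (2858/π) × 1.001031 = 910.7 W/m².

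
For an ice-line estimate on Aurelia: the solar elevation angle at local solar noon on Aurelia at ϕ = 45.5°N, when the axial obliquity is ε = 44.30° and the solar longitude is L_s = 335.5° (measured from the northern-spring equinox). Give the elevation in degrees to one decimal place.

27.7°

Solar declination: sin δ = sin ε · sin L_s = sin 44.30° × sin 335.5° = -0.28963, so δ = -16.836°.
At local noon the hour angle is zero, so the zenith angle equals |ϕ − δ| = |+45.5° − (-16.836°)| = 62.336°.
Elevation = 90° − 62.336° = 27.7°.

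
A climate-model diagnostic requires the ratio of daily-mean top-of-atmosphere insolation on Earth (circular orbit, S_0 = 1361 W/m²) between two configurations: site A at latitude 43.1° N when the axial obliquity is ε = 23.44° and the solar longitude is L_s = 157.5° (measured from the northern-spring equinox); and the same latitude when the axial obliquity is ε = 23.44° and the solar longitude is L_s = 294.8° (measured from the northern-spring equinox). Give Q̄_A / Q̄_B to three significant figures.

— Configuration A (ϕ=+43.1°):
Solar declination: sin δ = sin ε · sin L_s = sin 23.44° × sin 157.5° = 0.15223, so δ = +8.756°.
cos h₀ = −tan(+43.1°) tan(+8.756°) = -0.1441, h₀ = 1.7154 rad.
Bracket: h₀ sin ϕ sin δ + cos ϕ cos δ sin h₀ = 1.7154×0.68327×0.15223 + 0.73016×0.98835×0.98956 = 0.178426 + 0.714120 = 0.892546.
Q̄ = (S_0/π) × [bracket] = (1361/π) × 0.892546 = 386.67 W/m².
— Configuration B (ϕ=+43.1°):
Solar declination: sin δ = sin ε · sin L_s = sin 23.44° × sin 294.8° = -0.36110, so δ = -21.168°.
cos h₀ = −tan(+43.1°) tan(-21.168°) = 0.3624, h₀ = 1.2000 rad.
Bracket: h₀ sin ϕ sin δ + cos ϕ cos δ sin h₀ = 1.2000×0.68327×-0.36110 + 0.73016×0.93253×0.93204 = -0.296075 + 0.634622 = 0.338547.
Q̄ = (S_0/π) × [bracket] = (1361/π) × 0.338547 = 146.67 W/m².
Ratio Q̄_A / Q̄_B = 386.67 / 146.67 = 2.636.

Q̄_A / Q̄_B ≈ 2.64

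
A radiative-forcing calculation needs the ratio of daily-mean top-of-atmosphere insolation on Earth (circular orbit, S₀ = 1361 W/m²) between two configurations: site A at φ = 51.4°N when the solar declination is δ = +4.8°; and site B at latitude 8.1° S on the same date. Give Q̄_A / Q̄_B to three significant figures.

Q̄_A / Q̄_B ≈ 0.752

— Configuration A (φ=+51.4°):
cos H₀ = −tan(+51.4°) tan(+4.800°) = -0.1052, H₀ = 1.6762 rad.
Bracket: H₀ sin φ sin δ + cos φ cos δ sin H₀ = 1.6762×0.78152×0.08368 + 0.62388×0.99649×0.99445 = 0.109619 + 0.618240 = 0.727859.
Q̄ = (S₀/π) × [bracket] = (1361/π) × 0.727859 = 315.32 W/m².
— Configuration B (φ=-8.1°):
cos H₀ = −tan(-8.1°) tan(+4.800°) = 0.0120, H₀ = 1.5588 rad.
Bracket: H₀ sin φ sin δ + cos φ cos δ sin H₀ = 1.5588×-0.14090×0.08368 + 0.99002×0.99649×0.99993 = -0.018379 + 0.986476 = 0.968097.
Q̄ = (S₀/π) × [bracket] = (1361/π) × 0.968097 = 419.40 W/m².
Ratio Q̄_A / Q̄_B = 315.32 / 419.40 = 0.7518.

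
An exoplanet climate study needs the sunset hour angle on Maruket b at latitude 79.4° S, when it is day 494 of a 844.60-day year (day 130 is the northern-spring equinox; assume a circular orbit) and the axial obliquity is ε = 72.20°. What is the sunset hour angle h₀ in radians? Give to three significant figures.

h₀ = 0.00 rad

Solar longitude: L_s = 360° × (494 − 130)/844.60 = 155.150°.
sin δ = sin 72.20° × sin 155.150° = 0.40012, so δ = +23.586°.
cos h₀ = −tan ϕ · tan δ = 2.3329 ≥ 1, so the host star never rises (polar night) and h₀ = 0.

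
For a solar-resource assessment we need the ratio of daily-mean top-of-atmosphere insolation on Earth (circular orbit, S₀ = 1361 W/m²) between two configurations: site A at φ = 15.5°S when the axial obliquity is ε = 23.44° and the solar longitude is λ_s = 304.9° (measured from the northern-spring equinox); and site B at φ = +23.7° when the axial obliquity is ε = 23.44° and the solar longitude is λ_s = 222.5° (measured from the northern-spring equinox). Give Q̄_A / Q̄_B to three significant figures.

— Configuration A (φ=-15.5°):
Solar declination: sin δ = sin ε · sin λ_s = sin 23.44° × sin 304.9° = -0.32625, so δ = -19.041°.
cos H₀ = −tan(-15.5°) tan(-19.041°) = -0.0957, H₀ = 1.6667 rad.
Bracket: H₀ sin φ sin δ + cos φ cos δ sin H₀ = 1.6667×-0.26724×-0.32625 + 0.96363×0.94528×0.99541 = 0.145315 + 0.906719 = 1.052034.
Q̄ = (S₀/π) × [bracket] = (1361/π) × 1.052034 = 455.76 W/m².
— Configuration B (φ=+23.7°):
Solar declination: sin δ = sin ε · sin λ_s = sin 23.44° × sin 222.5° = -0.26874, so δ = -15.589°.
cos H₀ = −tan(+23.7°) tan(-15.589°) = 0.1225, H₀ = 1.4480 rad.
Bracket: H₀ sin φ sin δ + cos φ cos δ sin H₀ = 1.4480×0.40195×-0.26874 + 0.91566×0.96321×0.99247 = -0.156413 + 0.875332 = 0.718919.
Q̄ = (S₀/π) × [bracket] = (1361/π) × 0.718919 = 311.45 W/m².
Ratio Q̄_A / Q̄_B = 455.76 / 311.45 = 1.463.

Q̄_A / Q̄_B ≈ 1.46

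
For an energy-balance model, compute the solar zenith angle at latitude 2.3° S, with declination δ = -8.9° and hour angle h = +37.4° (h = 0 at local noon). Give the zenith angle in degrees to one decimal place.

θ_z = 37.8°

cos θ_z = sin ϕ sin δ + cos ϕ cos δ cos h = 0.006209 + 0.784217 = 0.790426.
θ_z = arccos(0.790426) = 37.8°.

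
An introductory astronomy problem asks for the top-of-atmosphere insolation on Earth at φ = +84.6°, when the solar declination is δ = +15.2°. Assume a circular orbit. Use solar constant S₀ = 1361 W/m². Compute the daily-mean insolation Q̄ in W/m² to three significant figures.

Q̄ ≈ 355 W/m²

cos H₀ = −tan(+84.6°) tan(+15.200°) = -2.8742 ≤ −1 ⇒ polar day, H₀ = π.
Bracket: H₀ sin φ sin δ + cos φ cos δ sin H₀ = 3.1416×0.99556×0.26219 + 0.09411×0.96502×0.00000 = 0.820039 + 0.000000 = 0.820039.
Q̄ = (S₀/π) × [bracket] = (1361/π) × 0.820039 = 355.3 W/m².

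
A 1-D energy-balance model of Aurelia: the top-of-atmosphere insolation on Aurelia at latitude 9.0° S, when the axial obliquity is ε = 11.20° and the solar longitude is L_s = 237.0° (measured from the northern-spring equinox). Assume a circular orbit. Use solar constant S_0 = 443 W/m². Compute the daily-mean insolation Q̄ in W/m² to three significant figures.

Q̄ ≈ 143 W/m²

Solar declination: sin δ = sin ε · sin L_s = sin 11.20° × sin 237.0° = -0.16290, so δ = -9.375°.
cos h₀ = −tan(-9.0°) tan(-9.375°) = -0.0261, h₀ = 1.5969 rad.
Bracket: h₀ sin ϕ sin δ + cos ϕ cos δ sin h₀ = 1.5969×-0.15643×-0.16290 + 0.98769×0.98664×0.99966 = 0.040693 + 0.974163 = 1.014856.
Q̄ = (S_0/π) × [bracket] = (443/π) × 1.014856 = 143.1 W/m².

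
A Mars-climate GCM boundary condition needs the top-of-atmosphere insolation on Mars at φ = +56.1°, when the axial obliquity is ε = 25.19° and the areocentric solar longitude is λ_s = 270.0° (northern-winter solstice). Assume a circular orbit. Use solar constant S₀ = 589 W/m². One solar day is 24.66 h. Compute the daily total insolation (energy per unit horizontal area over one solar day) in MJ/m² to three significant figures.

sin δ = sin 25.19° × sin 270.0° = -0.42562, so δ = -25.190°.
cos H₀ = −tan(+56.1°) tan(-25.190°) = 0.7000, H₀ = 0.7955 rad.
Bracket: H₀ sin φ sin δ + cos φ cos δ sin H₀ = 0.7955×0.83001×-0.42562 + 0.55775×0.90490×0.71419 = -0.281025 + 0.360457 = 0.079432.
Q̄ = (S₀/π) × [bracket] = (589/π) × 0.079432 = 14.892 W/m².
Daily total = Q̄ × 24.66 h × 3600 s/h = 14.892 × 24.66 × 3600 / 10⁶ = 1.322 MJ/m².

1.32 MJ/m²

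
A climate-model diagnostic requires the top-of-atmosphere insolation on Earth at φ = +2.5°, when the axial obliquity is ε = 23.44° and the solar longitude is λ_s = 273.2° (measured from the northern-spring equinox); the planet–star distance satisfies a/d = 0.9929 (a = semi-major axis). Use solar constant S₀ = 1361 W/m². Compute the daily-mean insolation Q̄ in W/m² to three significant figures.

Solar declination: sin δ = sin ε · sin λ_s = sin 23.44° × sin 273.2° = -0.39717, so δ = -23.401°.
cos H₀ = −tan(+2.5°) tan(-23.401°) = 0.0189, H₀ = 1.5519 rad.
Bracket: H₀ sin φ sin δ + cos φ cos δ sin H₀ = 1.5519×0.04362×-0.39717 + 0.99905×0.91775×0.99982 = -0.026886 + 0.916713 = 0.889827.
Inverse-square distance factor (a/d)² = 0.9929² = 0.985850.
Q̄ = (S₀/π) × 0.985850 × [bracket] = (1361/π) × 0.985850 × 0.889827 = 380.0 W/m².

Q̄ ≈ 380 W/m²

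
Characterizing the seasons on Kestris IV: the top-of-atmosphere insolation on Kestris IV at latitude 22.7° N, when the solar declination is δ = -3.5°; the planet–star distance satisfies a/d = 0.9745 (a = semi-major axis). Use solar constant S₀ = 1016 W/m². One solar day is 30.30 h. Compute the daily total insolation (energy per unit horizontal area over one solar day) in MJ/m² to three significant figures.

cos H₀ = −tan(+22.7°) tan(-3.500°) = 0.0256, H₀ = 1.5452 rad.
Bracket: H₀ sin φ sin δ + cos φ cos δ sin H₀ = 1.5452×0.38591×-0.06105 + 0.92254×0.99813×0.99967 = -0.036405 + 0.920511 = 0.884106.
Inverse-square distance factor (a/d)² = 0.9745² = 0.949650.
Q̄ = (S₀/π) × 0.949650 × [bracket] = (1016/π) × 0.949650 × 0.884106 = 271.53 W/m².
Daily total = Q̄ × 30.30 h × 3600 s/h = 271.53 × 30.30 × 3600 / 10⁶ = 29.62 MJ/m².

29.6 MJ/m²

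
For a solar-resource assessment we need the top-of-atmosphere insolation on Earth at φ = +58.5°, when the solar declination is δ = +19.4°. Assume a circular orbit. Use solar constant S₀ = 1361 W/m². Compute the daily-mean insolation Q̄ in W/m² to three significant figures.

cos H₀ = −tan(+58.5°) tan(+19.400°) = -0.5747, H₀ = 2.1830 rad.
Bracket: H₀ sin φ sin δ + cos φ cos δ sin H₀ = 2.1830×0.85264×0.33216 + 0.52250×0.94322×0.81839 = 0.618254 + 0.403329 = 1.021583.
Q̄ = (S₀/π) × [bracket] = (1361/π) × 1.021583 = 442.6 W/m².

Q̄ ≈ 443 W/m²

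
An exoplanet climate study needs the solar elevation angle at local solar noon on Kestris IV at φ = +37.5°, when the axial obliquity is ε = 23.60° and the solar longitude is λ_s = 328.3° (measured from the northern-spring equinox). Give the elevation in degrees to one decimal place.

40.4°

Solar declination: sin δ = sin ε · sin λ_s = sin 23.60° × sin 328.3° = -0.21037, so δ = -12.144°.
At local noon the hour angle is zero, so the zenith angle equals |φ − δ| = |+37.5° − (-12.144°)| = 49.644°.
Elevation = 90° − 49.644° = 40.4°.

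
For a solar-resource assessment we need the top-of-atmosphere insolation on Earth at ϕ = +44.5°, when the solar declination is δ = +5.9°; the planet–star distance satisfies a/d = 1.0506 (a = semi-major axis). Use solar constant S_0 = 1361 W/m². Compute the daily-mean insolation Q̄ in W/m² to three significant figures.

cos h₀ = −tan(+44.5°) tan(+5.900°) = -0.1016, h₀ = 1.6725 rad.
Bracket: h₀ sin ϕ sin δ + cos ϕ cos δ sin h₀ = 1.6725×0.70091×0.10279 + 0.71325×0.99470×0.99483 = 0.120498 + 0.705802 = 0.826300.
Inverse-square distance factor (a/d)² = 1.0506² = 1.103760.
Q̄ = (S_0/π) × 1.103760 × [bracket] = (1361/π) × 1.103760 × 0.826300 = 395.1 W/m².

Q̄ ≈ 395 W/m²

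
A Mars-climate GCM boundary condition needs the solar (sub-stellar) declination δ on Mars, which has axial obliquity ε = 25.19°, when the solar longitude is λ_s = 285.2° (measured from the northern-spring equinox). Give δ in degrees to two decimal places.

δ = -24.25°

sin δ = sin ε · sin λ_s = sin 25.19° × sin 285.2° = -0.410732.
δ = arcsin(-0.410732) = -24.25°.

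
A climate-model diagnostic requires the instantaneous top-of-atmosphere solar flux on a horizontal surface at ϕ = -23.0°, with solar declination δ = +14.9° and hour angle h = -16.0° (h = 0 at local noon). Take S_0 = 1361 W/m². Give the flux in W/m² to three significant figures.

1.03e+03 W/m²

cos θ_z = sin ϕ sin δ + cos ϕ cos δ cos h = -0.100470 + 0.855094 = 0.754624.
Flux = S_0 · cos θ_z = 1361 × 0.754624 = 1027 W/m².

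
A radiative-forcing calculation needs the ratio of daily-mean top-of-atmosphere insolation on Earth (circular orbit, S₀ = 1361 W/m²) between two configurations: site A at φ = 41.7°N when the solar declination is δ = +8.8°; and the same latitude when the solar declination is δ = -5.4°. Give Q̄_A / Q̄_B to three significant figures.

— Configuration A (φ=+41.7°):
cos H₀ = −tan(+41.7°) tan(+8.800°) = -0.1379, H₀ = 1.7092 rad.
Bracket: H₀ sin φ sin δ + cos φ cos δ sin H₀ = 1.7092×0.66523×0.15299 + 0.74664×0.98823×0.99044 = 0.173951 + 0.730798 = 0.904749.
Q̄ = (S₀/π) × [bracket] = (1361/π) × 0.904749 = 391.96 W/m².
— Configuration B (φ=+41.7°):
cos H₀ = −tan(+41.7°) tan(-5.400°) = 0.0842, H₀ = 1.4865 rad.
Bracket: H₀ sin φ sin δ + cos φ cos δ sin H₀ = 1.4865×0.66523×-0.09411 + 0.74664×0.99556×0.99645 = -0.093062 + 0.740686 = 0.647624.
Q̄ = (S₀/π) × [bracket] = (1361/π) × 0.647624 = 280.56 W/m².
Ratio Q̄_A / Q̄_B = 391.96 / 280.56 = 1.397.

Q̄_A / Q̄_B ≈ 1.40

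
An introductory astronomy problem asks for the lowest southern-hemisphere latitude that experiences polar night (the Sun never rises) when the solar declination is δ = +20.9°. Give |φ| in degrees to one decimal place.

|φ| = 69.1°

Polar night requires cos H₀ = −tan φ tan δ ≥ 1, i.e. tan φ tan δ ≤ −1.
The boundary is |tan φ| · |tan δ| = 1, so |φ| = 90° − |δ| = 90° − 20.9° = 69.1° in the southern hemisphere.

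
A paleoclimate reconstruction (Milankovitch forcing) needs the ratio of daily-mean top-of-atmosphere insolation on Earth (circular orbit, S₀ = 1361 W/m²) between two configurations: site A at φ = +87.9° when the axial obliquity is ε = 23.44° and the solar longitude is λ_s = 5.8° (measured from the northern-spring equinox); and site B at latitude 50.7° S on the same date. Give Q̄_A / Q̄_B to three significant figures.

— Configuration A (φ=+87.9°):
Solar declination: sin δ = sin ε · sin λ_s = sin 23.44° × sin 5.8° = 0.04020, so δ = +2.304°.
cos H₀ = −tan(+87.9°) tan(+2.304°) = -1.0972 ≤ −1 ⇒ polar day, H₀ = π.
Bracket: H₀ sin φ sin δ + cos φ cos δ sin H₀ = 3.1416×0.99933×0.04020 + 0.03664×0.99919×0.00000 = 0.126208 + 0.000000 = 0.126208.
Q̄ = (S₀/π) × [bracket] = (1361/π) × 0.126208 = 54.676 W/m².
— Configuration B (φ=-50.7°):
cos H₀ = −tan(-50.7°) tan(+2.304°) = 0.0492, H₀ = 1.5216 rad.
Bracket: H₀ sin φ sin δ + cos φ cos δ sin H₀ = 1.5216×-0.77384×0.04020 + 0.63338×0.99919×0.99879 = -0.047334 + 0.632101 = 0.584767.
Q̄ = (S₀/π) × [bracket] = (1361/π) × 0.584767 = 253.33 W/m².
Ratio Q̄_A / Q̄_B = 54.676 / 253.33 = 0.2158.

Q̄_A / Q̄_B ≈ 0.216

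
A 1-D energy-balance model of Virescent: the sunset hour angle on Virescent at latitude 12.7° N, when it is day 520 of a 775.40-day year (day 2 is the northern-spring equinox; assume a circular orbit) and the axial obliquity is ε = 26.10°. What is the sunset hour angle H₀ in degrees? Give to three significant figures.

H₀ = 84.6°

Solar longitude: λ_s = 360° × (520 − 2)/775.40 = 240.495°.
sin δ = sin 26.10° × sin 240.495° = -0.38289, so δ = -22.513°.
cos H₀ = −tan φ · tan δ = −tan(+12.7°) × tan(-22.513°) = 0.0934, so H₀ = 1.4773 rad = 84.64°.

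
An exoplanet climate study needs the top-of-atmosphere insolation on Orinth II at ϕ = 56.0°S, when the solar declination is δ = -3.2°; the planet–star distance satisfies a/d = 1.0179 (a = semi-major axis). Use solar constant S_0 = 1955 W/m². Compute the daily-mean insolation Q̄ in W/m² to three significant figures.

Q̄ ≈ 408 W/m²

cos h₀ = −tan(-56.0°) tan(-3.200°) = -0.0829, h₀ = 1.6538 rad.
Bracket: h₀ sin ϕ sin δ + cos ϕ cos δ sin h₀ = 1.6538×-0.82904×-0.05582 + 0.55919×0.99844×0.99656 = 0.076533 + 0.556397 = 0.632930.
Inverse-square distance factor (a/d)² = 1.0179² = 1.036120.
Q̄ = (S_0/π) × 1.036120 × [bracket] = (1955/π) × 1.036120 × 0.632930 = 408.1 W/m².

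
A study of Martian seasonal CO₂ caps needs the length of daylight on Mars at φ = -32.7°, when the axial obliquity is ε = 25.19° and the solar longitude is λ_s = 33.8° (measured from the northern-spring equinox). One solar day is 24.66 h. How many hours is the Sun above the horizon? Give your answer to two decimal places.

11.10 h

Solar declination: sin δ = sin ε · sin λ_s = sin 25.19° × sin 33.8° = 0.23677, so δ = +13.696°.
cos H₀ = −tan φ · tan δ = −tan(-32.7°) × tan(+13.696°) = 0.1565, so H₀ = 1.4137 rad = 81.00°.
Daylight = 2H₀/(2π) × 24.66 h = (1.4137/π) × 24.66 = 11.10 h.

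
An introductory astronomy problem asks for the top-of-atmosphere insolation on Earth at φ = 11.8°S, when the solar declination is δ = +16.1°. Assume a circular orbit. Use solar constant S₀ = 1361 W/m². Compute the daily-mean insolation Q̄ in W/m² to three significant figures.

cos H₀ = −tan(-11.8°) tan(+16.100°) = 0.0603, H₀ = 1.5105 rad.
Bracket: H₀ sin φ sin δ + cos φ cos δ sin H₀ = 1.5105×-0.20450×0.27731 + 0.97887×0.96078×0.99818 = -0.085660 + 0.938767 = 0.853107.
Q̄ = (S₀/π) × [bracket] = (1361/π) × 0.853107 = 369.6 W/m².

Q̄ ≈ 370 W/m²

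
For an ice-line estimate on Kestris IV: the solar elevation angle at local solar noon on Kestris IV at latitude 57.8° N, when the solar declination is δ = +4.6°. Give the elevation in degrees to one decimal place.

36.8°

At local noon the hour angle is zero, so the zenith angle equals |ϕ − δ| = |+57.8° − (+4.600°)| = 53.200°.
Elevation = 90° − 53.200° = 36.8°.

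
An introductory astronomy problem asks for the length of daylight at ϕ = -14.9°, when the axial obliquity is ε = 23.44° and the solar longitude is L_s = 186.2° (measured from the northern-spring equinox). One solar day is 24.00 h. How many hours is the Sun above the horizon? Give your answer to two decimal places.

Solar declination: sin δ = sin ε · sin L_s = sin 23.44° × sin 186.2° = -0.04296, so δ = -2.462°.
cos h₀ = −tan ϕ · tan δ = −tan(-14.9°) × tan(-2.462°) = -0.0114, so h₀ = 1.5822 rad = 90.66°.
Daylight = 2h₀/(2π) × 24.00 h = (1.5822/π) × 24.00 = 12.09 h.

12.09 h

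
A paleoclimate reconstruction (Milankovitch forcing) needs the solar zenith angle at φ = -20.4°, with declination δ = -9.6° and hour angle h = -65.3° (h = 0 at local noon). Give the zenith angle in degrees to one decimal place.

cos θ_z = sin φ sin δ + cos φ cos δ cos h = 0.058131 + 0.386175 = 0.444306.
θ_z = arccos(0.444306) = 63.6°.

θ_z = 63.6°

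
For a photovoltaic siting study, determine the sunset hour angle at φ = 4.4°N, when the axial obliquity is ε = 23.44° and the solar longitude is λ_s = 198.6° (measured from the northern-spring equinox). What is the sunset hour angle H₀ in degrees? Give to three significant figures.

H₀ = 89.4°

Solar declination: sin δ = sin ε · sin λ_s = sin 23.44° × sin 198.6° = -0.12688, so δ = -7.289°.
cos H₀ = −tan φ · tan δ = −tan(+4.4°) × tan(-7.289°) = 0.0098, so H₀ = 1.5610 rad = 89.44°.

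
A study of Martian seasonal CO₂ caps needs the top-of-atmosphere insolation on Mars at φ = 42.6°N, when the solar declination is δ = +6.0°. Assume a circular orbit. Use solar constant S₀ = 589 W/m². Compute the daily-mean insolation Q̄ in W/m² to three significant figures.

cos H₀ = −tan(+42.6°) tan(+6.000°) = -0.0966, H₀ = 1.6676 rad.
Bracket: H₀ sin φ sin δ + cos φ cos δ sin H₀ = 1.6676×0.67688×0.10453 + 0.73610×0.99452×0.99532 = 0.117990 + 0.728640 = 0.846630.
Q̄ = (S₀/π) × [bracket] = (589/π) × 0.846630 = 158.7 W/m².

Q̄ ≈ 159 W/m²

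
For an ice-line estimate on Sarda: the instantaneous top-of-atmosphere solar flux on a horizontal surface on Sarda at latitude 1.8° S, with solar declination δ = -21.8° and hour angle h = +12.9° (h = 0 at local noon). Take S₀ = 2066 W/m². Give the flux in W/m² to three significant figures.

cos θ_z = sin φ sin δ + cos φ cos δ cos h = 0.011665 + 0.904605 = 0.916270.
Flux = S₀ · cos θ_z = 2066 × 0.916270 = 1893 W/m².

1.89e+03 W/m²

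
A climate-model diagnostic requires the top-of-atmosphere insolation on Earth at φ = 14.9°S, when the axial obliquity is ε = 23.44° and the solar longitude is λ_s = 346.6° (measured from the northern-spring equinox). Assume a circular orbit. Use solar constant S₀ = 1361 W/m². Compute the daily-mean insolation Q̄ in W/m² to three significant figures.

Solar declination: sin δ = sin ε · sin λ_s = sin 23.44° × sin 346.6° = -0.09219, so δ = -5.289°.
cos H₀ = −tan(-14.9°) tan(-5.289°) = -0.0246, H₀ = 1.5954 rad.
Bracket: H₀ sin φ sin δ + cos φ cos δ sin H₀ = 1.5954×-0.25713×-0.09219 + 0.96638×0.99574×0.99970 = 0.037819 + 0.961975 = 0.999794.
Q̄ = (S₀/π) × [bracket] = (1361/π) × 0.999794 = 433.1 W/m².

Q̄ ≈ 433 W/m²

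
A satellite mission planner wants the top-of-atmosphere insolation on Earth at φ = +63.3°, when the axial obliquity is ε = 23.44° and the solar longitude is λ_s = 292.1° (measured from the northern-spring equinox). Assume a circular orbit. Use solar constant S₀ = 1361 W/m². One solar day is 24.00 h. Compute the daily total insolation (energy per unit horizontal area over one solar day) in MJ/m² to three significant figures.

Solar declination: sin δ = sin ε · sin λ_s = sin 23.44° × sin 292.1° = -0.36856, so δ = -21.627°.
cos H₀ = −tan(+63.3°) tan(-21.627°) = 0.7883, H₀ = 0.6628 rad.
Bracket: H₀ sin φ sin δ + cos φ cos δ sin H₀ = 0.6628×0.89337×-0.36856 + 0.44932×0.92960×0.61529 = -0.218234 + 0.256999 = 0.038765.
Q̄ = (S₀/π) × [bracket] = (1361/π) × 0.038765 = 16.794 W/m².
Daily total = Q̄ × 24.00 h × 3600 s/h = 16.794 × 24.00 × 3600 / 10⁶ = 1.451 MJ/m².

1.45 MJ/m²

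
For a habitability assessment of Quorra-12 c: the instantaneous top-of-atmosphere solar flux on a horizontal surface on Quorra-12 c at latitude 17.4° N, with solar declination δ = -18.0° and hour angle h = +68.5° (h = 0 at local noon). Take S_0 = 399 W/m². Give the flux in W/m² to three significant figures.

cos θ_z = sin ϕ sin δ + cos ϕ cos δ cos h = -0.092409 + 0.332613 = 0.240204.
Flux = S_0 · cos θ_z = 399 × 0.240204 = 95.84 W/m².

95.8 W/m²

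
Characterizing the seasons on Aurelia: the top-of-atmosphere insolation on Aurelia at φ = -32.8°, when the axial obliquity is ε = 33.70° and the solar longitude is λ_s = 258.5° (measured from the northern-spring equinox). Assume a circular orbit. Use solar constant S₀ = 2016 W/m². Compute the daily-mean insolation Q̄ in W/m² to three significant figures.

Solar declination: sin δ = sin ε · sin λ_s = sin 33.70° × sin 258.5° = -0.54371, so δ = -32.936°.
cos H₀ = −tan(-32.8°) tan(-32.936°) = -0.4175, H₀ = 2.0015 rad.
Bracket: H₀ sin φ sin δ + cos φ cos δ sin H₀ = 2.0015×-0.54171×-0.54371 + 0.84057×0.83928×0.90868 = 0.589508 + 0.641050 = 1.230558.
Q̄ = (S₀/π) × [bracket] = (2016/π) × 1.230558 = 789.7 W/m².

Q̄ ≈ 790 W/m²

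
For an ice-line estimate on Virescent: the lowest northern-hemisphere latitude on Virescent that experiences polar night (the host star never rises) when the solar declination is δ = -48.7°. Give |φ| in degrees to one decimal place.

Polar night requires cos H₀ = −tan φ tan δ ≥ 1, i.e. tan φ tan δ ≤ −1.
The boundary is |tan φ| · |tan δ| = 1, so |φ| = 90° − |δ| = 90° − 48.7° = 41.3° in the northern hemisphere.

|φ| = 41.3°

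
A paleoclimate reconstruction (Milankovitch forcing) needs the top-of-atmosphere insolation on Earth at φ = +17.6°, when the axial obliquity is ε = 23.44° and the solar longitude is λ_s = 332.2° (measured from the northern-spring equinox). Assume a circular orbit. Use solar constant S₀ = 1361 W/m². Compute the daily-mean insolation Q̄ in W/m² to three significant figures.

Solar declination: sin δ = sin ε · sin λ_s = sin 23.44° × sin 332.2° = -0.18552, so δ = -10.692°.
cos H₀ = −tan(+17.6°) tan(-10.692°) = 0.0599, H₀ = 1.5109 rad.
Bracket: H₀ sin φ sin δ + cos φ cos δ sin H₀ = 1.5109×0.30237×-0.18552 + 0.95319×0.98264×0.99820 = -0.084755 + 0.934957 = 0.850202.
Q̄ = (S₀/π) × [bracket] = (1361/π) × 0.850202 = 368.3 W/m².

Q̄ ≈ 368 W/m²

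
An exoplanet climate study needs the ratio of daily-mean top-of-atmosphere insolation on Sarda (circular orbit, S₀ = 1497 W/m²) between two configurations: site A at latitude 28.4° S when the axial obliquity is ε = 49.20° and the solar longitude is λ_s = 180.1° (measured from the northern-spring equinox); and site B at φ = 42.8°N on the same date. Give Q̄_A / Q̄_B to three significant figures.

Q̄_A / Q̄_B ≈ 1.20

— Configuration A (φ=-28.4°):
Solar declination: sin δ = sin ε · sin λ_s = sin 49.20° × sin 180.1° = -0.00132, so δ = -0.076°.
cos H₀ = −tan(-28.4°) tan(-0.076°) = -0.0007, H₀ = 1.5715 rad.
Bracket: H₀ sin φ sin δ + cos φ cos δ sin H₀ = 1.5715×-0.47562×-0.00132 + 0.87965×1.00000×1.00000 = 0.000987 + 0.879650 = 0.880637.
Q̄ = (S₀/π) × [bracket] = (1497/π) × 0.880637 = 419.63 W/m².
— Configuration B (φ=+42.8°):
cos H₀ = −tan(+42.8°) tan(-0.076°) = 0.0012, H₀ = 1.5696 rad.
Bracket: H₀ sin φ sin δ + cos φ cos δ sin H₀ = 1.5696×0.67944×-0.00132 + 0.73373×1.00000×1.00000 = -0.001408 + 0.733730 = 0.732322.
Q̄ = (S₀/π) × [bracket] = (1497/π) × 0.732322 = 348.96 W/m².
Ratio Q̄_A / Q̄_B = 419.63 / 348.96 = 1.203.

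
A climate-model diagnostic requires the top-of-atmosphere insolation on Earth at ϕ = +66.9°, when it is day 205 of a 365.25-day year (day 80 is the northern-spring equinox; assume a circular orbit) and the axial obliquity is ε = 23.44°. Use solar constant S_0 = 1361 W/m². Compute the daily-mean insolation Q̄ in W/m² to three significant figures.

Q̄ ≈ 428 W/m²

Solar longitude: L_s = 360° × (205 − 80)/365.25 = 123.203°.
sin δ = sin 23.44° × sin 123.203° = 0.33284, so δ = +19.441°.
cos h₀ = −tan(+66.9°) tan(+19.441°) = -0.8275, h₀ = 2.5455 rad.
Bracket: h₀ sin ϕ sin δ + cos ϕ cos δ sin h₀ = 2.5455×0.91982×0.33284 + 0.39234×0.94298×0.56143 = 0.779312 + 0.207712 = 0.987024.
Q̄ = (S_0/π) × [bracket] = (1361/π) × 0.987024 = 427.6 W/m².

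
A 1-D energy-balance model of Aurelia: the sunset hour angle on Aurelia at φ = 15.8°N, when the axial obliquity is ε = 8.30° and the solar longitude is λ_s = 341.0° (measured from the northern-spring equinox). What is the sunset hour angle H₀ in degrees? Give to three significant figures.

Solar declination: sin δ = sin ε · sin λ_s = sin 8.30° × sin 341.0° = -0.04700, so δ = -2.694°.
cos H₀ = −tan φ · tan δ = −tan(+15.8°) × tan(-2.694°) = 0.0133, so H₀ = 1.5575 rad = 89.24°.

H₀ = 89.2°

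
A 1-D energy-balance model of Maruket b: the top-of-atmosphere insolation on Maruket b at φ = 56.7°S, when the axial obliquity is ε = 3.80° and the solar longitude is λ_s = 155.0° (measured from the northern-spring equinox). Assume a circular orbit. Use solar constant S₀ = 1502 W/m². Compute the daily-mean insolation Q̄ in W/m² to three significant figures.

Q̄ ≈ 245 W/m²

Solar declination: sin δ = sin ε · sin λ_s = sin 3.80° × sin 155.0° = 0.02801, so δ = +1.605°.
cos H₀ = −tan(-56.7°) tan(+1.605°) = 0.0427, H₀ = 1.5281 rad.
Bracket: H₀ sin φ sin δ + cos φ cos δ sin H₀ = 1.5281×-0.83581×0.02801 + 0.54902×0.99961×0.99909 = -0.035774 + 0.548306 = 0.512532.
Q̄ = (S₀/π) × [bracket] = (1502/π) × 0.512532 = 245.0 W/m².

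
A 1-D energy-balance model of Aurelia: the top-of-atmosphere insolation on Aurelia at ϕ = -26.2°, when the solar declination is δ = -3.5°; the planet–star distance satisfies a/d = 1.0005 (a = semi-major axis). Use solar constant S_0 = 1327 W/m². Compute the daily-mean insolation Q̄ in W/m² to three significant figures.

Q̄ ≈ 397 W/m²

cos h₀ = −tan(-26.2°) tan(-3.500°) = -0.0301, h₀ = 1.6009 rad.
Bracket: h₀ sin ϕ sin δ + cos ϕ cos δ sin h₀ = 1.6009×-0.44151×-0.06105 + 0.89726×0.99813×0.99955 = 0.043151 + 0.895179 = 0.938330.
Inverse-square distance factor (a/d)² = 1.0005² = 1.001000.
Q̄ = (S_0/π) × 1.001000 × [bracket] = (1327/π) × 1.001000 × 0.938330 = 396.7 W/m².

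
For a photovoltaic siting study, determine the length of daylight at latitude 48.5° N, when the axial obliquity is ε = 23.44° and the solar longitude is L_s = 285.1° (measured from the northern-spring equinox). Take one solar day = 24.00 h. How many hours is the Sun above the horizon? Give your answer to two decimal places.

Solar declination: sin δ = sin ε · sin L_s = sin 23.44° × sin 285.1° = -0.38405, so δ = -22.585°.
cos h₀ = −tan ϕ · tan δ = −tan(+48.5°) × tan(-22.585°) = 0.4701, so h₀ = 1.0813 rad = 61.96°.
Daylight = 2h₀/(2π) × 24.00 h = (1.0813/π) × 24.00 = 8.26 h.

8.26 h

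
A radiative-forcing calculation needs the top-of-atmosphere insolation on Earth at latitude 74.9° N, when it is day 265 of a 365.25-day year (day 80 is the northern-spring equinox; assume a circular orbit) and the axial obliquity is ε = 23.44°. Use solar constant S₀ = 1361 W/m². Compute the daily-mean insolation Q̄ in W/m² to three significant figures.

Solar longitude: λ_s = 360° × (265 − 80)/365.25 = 182.341°.
sin δ = sin 23.44° × sin 182.341° = -0.01625, so δ = -0.931°.
cos H₀ = −tan(+74.9°) tan(-0.931°) = 0.0602, H₀ = 1.5105 rad.
Bracket: H₀ sin φ sin δ + cos φ cos δ sin H₀ = 1.5105×0.96547×-0.01625 + 0.26050×0.99987×0.99818 = -0.023698 + 0.259992 = 0.236294.
Q̄ = (S₀/π) × [bracket] = (1361/π) × 0.236294 = 102.4 W/m².

Q̄ ≈ 102 W/m²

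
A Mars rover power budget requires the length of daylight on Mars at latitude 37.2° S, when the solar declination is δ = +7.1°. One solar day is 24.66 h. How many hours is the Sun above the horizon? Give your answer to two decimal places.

11.59 h

cos H₀ = −tan φ · tan δ = −tan(-37.2°) × tan(+7.100°) = 0.0945, so H₀ = 1.4761 rad = 84.57°.
Daylight = 2H₀/(2π) × 24.66 h = (1.4761/π) × 24.66 = 11.59 h.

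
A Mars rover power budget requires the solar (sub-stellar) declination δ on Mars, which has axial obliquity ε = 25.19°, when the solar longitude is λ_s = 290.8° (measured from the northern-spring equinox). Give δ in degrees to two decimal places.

sin δ = sin ε · sin λ_s = sin 25.19° × sin 290.8° = -0.397882.
δ = arcsin(-0.397882) = -23.45°.

δ = -23.45°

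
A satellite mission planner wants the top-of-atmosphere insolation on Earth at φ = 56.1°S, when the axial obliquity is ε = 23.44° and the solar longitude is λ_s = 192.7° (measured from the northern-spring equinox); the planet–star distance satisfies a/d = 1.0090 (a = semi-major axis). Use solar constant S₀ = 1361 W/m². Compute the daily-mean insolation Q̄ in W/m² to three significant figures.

Q̄ ≈ 297 W/m²

Solar declination: sin δ = sin ε · sin λ_s = sin 23.44° × sin 192.7° = -0.08745, so δ = -5.017°.
cos H₀ = −tan(-56.1°) tan(-5.017°) = -0.1306, H₀ = 1.7018 rad.
Bracket: H₀ sin φ sin δ + cos φ cos δ sin H₀ = 1.7018×-0.83001×-0.08745 + 0.55775×0.99617×0.99143 = 0.123524 + 0.550852 = 0.674376.
Inverse-square distance factor (a/d)² = 1.0090² = 1.018081.
Q̄ = (S₀/π) × 1.018081 × [bracket] = (1361/π) × 1.018081 × 0.674376 = 297.4 W/m².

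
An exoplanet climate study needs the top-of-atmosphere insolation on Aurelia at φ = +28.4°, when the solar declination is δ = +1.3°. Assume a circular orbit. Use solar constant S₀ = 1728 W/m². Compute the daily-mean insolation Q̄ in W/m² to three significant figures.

cos H₀ = −tan(+28.4°) tan(+1.300°) = -0.0123, H₀ = 1.5831 rad.
Bracket: H₀ sin φ sin δ + cos φ cos δ sin H₀ = 1.5831×0.47562×0.02269 + 0.87965×0.99974×0.99992 = 0.017085 + 0.879351 = 0.896436.
Q̄ = (S₀/π) × [bracket] = (1728/π) × 0.896436 = 493.1 W/m².

Q̄ ≈ 493 W/m²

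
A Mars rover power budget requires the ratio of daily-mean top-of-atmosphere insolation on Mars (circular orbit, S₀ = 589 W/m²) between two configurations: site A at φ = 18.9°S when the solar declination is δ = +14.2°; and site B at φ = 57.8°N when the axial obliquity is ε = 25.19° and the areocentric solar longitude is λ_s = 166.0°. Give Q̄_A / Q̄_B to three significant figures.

Q̄_A / Q̄_B ≈ 1.18

— Configuration A (φ=-18.9°):
cos H₀ = −tan(-18.9°) tan(+14.200°) = 0.0866, H₀ = 1.4841 rad.
Bracket: H₀ sin φ sin δ + cos φ cos δ sin H₀ = 1.4841×-0.32392×0.24531 + 0.94609×0.96945×0.99624 = -0.117928 + 0.913738 = 0.795810.
Q̄ = (S₀/π) × [bracket] = (589/π) × 0.795810 = 149.20 W/m².
— Configuration B (φ=+57.8°):
sin δ = sin 25.19° × sin 166.0° = 0.10297, so δ = +5.910°.
cos H₀ = −tan(+57.8°) tan(+5.910°) = -0.1644, H₀ = 1.7359 rad.
Bracket: H₀ sin φ sin δ + cos φ cos δ sin H₀ = 1.7359×0.84619×0.10297 + 0.53288×0.99468×0.98640 = 0.151253 + 0.522836 = 0.674089.
Q̄ = (S₀/π) × [bracket] = (589/π) × 0.674089 = 126.38 W/m².
Ratio Q̄_A / Q̄_B = 149.20 / 126.38 = 1.181.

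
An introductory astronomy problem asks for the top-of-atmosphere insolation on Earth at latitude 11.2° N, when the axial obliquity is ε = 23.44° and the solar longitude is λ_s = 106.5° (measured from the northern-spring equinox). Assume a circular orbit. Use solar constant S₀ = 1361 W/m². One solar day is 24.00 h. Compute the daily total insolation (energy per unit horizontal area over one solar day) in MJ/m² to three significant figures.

38.4 MJ/m²

Solar declination: sin δ = sin ε · sin λ_s = sin 23.44° × sin 106.5° = 0.38141, so δ = +22.421°.
cos H₀ = −tan(+11.2°) tan(+22.421°) = -0.0817, H₀ = 1.6526 rad.
Bracket: H₀ sin φ sin δ + cos φ cos δ sin H₀ = 1.6526×0.19423×0.38141 + 0.98096×0.92441×0.99666 = 0.122427 + 0.903780 = 1.026207.
Q̄ = (S₀/π) × [bracket] = (1361/π) × 1.026207 = 444.57 W/m².
Daily total = Q̄ × 24.00 h × 3600 s/h = 444.57 × 24.00 × 3600 / 10⁶ = 38.41 MJ/m².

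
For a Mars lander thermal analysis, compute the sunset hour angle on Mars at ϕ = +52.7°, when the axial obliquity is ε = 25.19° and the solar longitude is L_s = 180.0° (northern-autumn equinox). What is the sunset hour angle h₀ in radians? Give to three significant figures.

Solar declination: sin δ = sin ε · sin L_s = sin 25.19° × sin 180.0° = 0.00000, so δ = +0.000°.
cos h₀ = −tan ϕ · tan δ = −tan(+52.7°) × tan(+0.000°) = -0.0000, so h₀ = 1.5708 rad = 90.00°.

h₀ = 1.57 rad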